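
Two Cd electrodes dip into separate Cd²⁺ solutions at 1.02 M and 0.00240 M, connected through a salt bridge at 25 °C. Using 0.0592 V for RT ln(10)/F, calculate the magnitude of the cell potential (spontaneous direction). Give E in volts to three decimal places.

For a concentration cell E°cell = 0. The 1.02 M side is the cathode (reduction is favoured where [Cd²⁺] is higher).
With n = 2, E = −(0.0592/2) log([Cd²⁺]ₐₙ/[Cd²⁺]꜀ₐₜ) = −(0.0592/2) log(0.0024/1.02) = −(0.0592/2)(-2.628) = +0.078 V.

+0.078 V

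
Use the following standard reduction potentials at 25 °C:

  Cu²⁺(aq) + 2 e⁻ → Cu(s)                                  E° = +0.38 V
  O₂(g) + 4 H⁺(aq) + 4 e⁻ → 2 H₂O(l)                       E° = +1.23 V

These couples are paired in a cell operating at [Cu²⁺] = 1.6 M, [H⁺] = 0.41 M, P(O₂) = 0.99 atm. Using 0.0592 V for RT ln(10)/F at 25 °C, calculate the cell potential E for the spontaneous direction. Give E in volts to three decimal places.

O₂/H₂O is the cathode (higher E°), Cu²⁺/Cu the anode: E°cell = +1.23 − (+0.38) = +0.85 V, n = 4.
Overall: O₂(g) + 4 H⁺(aq) + 2 Cu(s) → 2 H₂O(l) + 2 Cu²⁺(aq)
Q = [Cu²⁺]^2 / (P(O₂)·[H⁺]^4); log Q = 1.961.
E = E° − (0.0592/n) log Q = +0.85 − (0.0592/4)(1.961) = +0.821 V.

+0.821 V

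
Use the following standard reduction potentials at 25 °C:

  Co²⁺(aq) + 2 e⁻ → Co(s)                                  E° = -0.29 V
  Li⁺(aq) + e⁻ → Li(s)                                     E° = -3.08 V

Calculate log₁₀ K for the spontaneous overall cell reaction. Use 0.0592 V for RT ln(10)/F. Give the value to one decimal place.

Cathode: Co²⁺/Co; anode: Li⁺/Li. E°cell = +2.79 V, n = 2.
log K = nE°cell / 0.0592 = (2)(+2.79) / 0.0592 = 94.3.

94.3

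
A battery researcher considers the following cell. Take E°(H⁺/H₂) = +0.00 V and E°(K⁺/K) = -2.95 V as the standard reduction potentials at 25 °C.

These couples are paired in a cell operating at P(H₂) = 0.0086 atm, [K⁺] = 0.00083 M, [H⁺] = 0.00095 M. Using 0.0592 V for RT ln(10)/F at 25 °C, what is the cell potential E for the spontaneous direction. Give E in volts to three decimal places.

H⁺/H₂ is the cathode (higher E°), K⁺/K the anode: E°cell = +0.00 − (-2.95) = +2.95 V, n = 2.
Overall: 2 H⁺(aq) + 2 K(s) → H₂(g) + 2 K⁺(aq)
Q = P(H₂)·[K⁺]^2 / ([H⁺]^2); log Q = -2.183.
E = E° − (0.0592/n) log Q = +2.95 − (0.0592/2)(-2.183) = +3.015 V.

+3.015 V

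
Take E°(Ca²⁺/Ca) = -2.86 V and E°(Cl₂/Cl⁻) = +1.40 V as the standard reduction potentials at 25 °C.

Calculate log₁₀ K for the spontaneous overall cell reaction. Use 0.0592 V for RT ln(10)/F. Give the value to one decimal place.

143.9

Cathode: Cl₂/Cl⁻; anode: Ca²⁺/Ca. E°cell = +4.26 V, n = 2.
log K = nE°cell / 0.0592 = (2)(+4.26) / 0.0592 = 143.9.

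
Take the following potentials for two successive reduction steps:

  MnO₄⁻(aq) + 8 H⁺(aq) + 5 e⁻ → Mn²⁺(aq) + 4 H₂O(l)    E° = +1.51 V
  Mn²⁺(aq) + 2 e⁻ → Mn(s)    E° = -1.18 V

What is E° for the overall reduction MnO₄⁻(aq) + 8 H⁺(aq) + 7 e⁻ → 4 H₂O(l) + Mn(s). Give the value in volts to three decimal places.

Adding the free-energy changes (−nFE°) of the two steps gives −n₃FE°₃ = −n₁FE°₁ − n₂FE°₂.
E°₃ = (5×+1.51 + 2×-1.18) / 7 = (+5.190) / 7 = +0.741 V.

+0.741 V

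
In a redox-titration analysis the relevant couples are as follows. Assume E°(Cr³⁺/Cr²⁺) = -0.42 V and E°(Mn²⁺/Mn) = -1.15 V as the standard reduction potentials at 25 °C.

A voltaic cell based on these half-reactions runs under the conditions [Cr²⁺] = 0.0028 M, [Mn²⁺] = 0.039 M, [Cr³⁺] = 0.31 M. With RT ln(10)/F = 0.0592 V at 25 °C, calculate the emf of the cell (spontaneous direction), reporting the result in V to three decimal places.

Cr³⁺/Cr²⁺ is the cathode (higher E°), Mn²⁺/Mn the anode: E°cell = -0.42 − (-1.15) = +0.73 V, n = 2.
Overall: 2 Cr³⁺(aq) + Mn(s) → 2 Cr²⁺(aq) + Mn²⁺(aq)
Q = [Cr²⁺]^2·[Mn²⁺] / ([Cr³⁺]^2); log Q = -5.497.
E = E° − (0.0592/n) log Q = +0.73 − (0.0592/2)(-5.497) = +0.893 V.

+0.893 V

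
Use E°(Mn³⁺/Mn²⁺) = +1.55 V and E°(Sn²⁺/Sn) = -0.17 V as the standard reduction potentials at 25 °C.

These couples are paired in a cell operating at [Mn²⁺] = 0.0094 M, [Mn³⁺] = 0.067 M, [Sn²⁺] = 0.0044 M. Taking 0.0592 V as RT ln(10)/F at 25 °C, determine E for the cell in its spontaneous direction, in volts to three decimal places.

+1.840 V

Mn³⁺/Mn²⁺ is the cathode (higher E°), Sn²⁺/Sn the anode: E°cell = +1.55 − (-0.17) = +1.72 V, n = 2.
Overall: 2 Mn³⁺(aq) + Sn(s) → 2 Mn²⁺(aq) + Sn²⁺(aq)
Q = [Mn²⁺]^2·[Sn²⁺] / ([Mn³⁺]^2); log Q = -4.062.
E = E° − (0.0592/n) log Q = +1.72 − (0.0592/2)(-4.062) = +1.840 V.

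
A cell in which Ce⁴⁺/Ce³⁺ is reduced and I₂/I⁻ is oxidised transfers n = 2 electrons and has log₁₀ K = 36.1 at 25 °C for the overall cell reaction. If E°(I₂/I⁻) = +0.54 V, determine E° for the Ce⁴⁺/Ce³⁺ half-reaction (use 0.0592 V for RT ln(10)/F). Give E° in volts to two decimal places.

+1.61 V

E°cell = (0.0592/n)·log K = (0.0592/2)(36.1) = +1.069 V.
Since Ce⁴⁺/Ce³⁺ is the cathode and I₂/I⁻ the anode, E°cell = E°(Ce⁴⁺/Ce³⁺) − E°(I₂/I⁻).
So E°(Ce⁴⁺/Ce³⁺) = E°cell + E°(I₂/I⁻) = +1.069 + (+0.54) = +1.61 V.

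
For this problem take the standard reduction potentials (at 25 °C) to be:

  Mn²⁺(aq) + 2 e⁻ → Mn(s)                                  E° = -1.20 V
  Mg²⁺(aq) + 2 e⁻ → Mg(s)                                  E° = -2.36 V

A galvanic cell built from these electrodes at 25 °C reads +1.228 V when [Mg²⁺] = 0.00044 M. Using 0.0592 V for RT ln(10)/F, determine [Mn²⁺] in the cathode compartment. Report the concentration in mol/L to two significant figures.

0.087 M

Mn²⁺/Mn is the cathode, Mg²⁺/Mg the anode: E°cell = +1.16 V, n = 2.
Overall reaction: Mn²⁺(aq) + Mg(s) → Mn(s) + Mg²⁺(aq); Q = [Mg²⁺]^1/[Mn²⁺]^1.
From E = E° − (0.0592/n) log Q: log Q = (E° − E)·n/0.0592 = (+1.16 − (+1.228))·2/0.0592 = -2.2973.
So 1·log[Mn²⁺] = 1·log(0.00044) − log Q = -3.3565 − (-2.2973) = -1.0592; [Mn²⁺] = 10^(-1.0592) ≈ 0.087 M.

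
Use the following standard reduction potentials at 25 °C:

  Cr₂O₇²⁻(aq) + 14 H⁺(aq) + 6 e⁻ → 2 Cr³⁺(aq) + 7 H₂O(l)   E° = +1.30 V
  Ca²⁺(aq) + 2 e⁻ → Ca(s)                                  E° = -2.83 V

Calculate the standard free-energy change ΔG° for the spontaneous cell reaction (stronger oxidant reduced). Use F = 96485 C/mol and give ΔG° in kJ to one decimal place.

-2390.9 kJ

Cr₂O₇²⁻/Cr³⁺ (E° = +1.30 V) is the cathode; Ca²⁺/Ca (E° = -2.83 V) is the anode, so E°cell = +4.13 V.
Balancing electrons gives n = 6 (lcm of 6 and 2).
ΔG° = −nFE° = −(6)(96485)(+4.13) = -2,390,898 J = -2390.9 kJ.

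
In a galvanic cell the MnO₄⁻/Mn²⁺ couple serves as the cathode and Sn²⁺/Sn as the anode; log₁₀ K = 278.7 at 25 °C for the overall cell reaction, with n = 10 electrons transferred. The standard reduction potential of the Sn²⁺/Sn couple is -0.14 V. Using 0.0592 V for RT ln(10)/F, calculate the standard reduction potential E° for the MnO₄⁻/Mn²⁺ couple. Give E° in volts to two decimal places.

E°cell = (0.0592/n)·log K = (0.0592/10)(278.7) = +1.650 V.
Since MnO₄⁻/Mn²⁺ is the cathode and Sn²⁺/Sn the anode, E°cell = E°(MnO₄⁻/Mn²⁺) − E°(Sn²⁺/Sn).
So E°(MnO₄⁻/Mn²⁺) = E°cell + E°(Sn²⁺/Sn) = +1.650 + (-0.14) = +1.51 V.

+1.51 V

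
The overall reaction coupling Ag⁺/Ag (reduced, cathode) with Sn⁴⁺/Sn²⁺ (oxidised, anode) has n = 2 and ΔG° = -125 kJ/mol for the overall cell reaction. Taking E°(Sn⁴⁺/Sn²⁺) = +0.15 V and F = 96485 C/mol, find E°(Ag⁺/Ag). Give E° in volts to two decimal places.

+0.80 V

E°cell = −ΔG°/(nF) = −(-125×10³)/((2)(96485)) = +0.648 V.
Since Ag⁺/Ag is the cathode and Sn⁴⁺/Sn²⁺ the anode, E°cell = E°(Ag⁺/Ag) − E°(Sn⁴⁺/Sn²⁺).
So E°(Ag⁺/Ag) = E°cell + E°(Sn⁴⁺/Sn²⁺) = +0.648 + (+0.15) = +0.80 V.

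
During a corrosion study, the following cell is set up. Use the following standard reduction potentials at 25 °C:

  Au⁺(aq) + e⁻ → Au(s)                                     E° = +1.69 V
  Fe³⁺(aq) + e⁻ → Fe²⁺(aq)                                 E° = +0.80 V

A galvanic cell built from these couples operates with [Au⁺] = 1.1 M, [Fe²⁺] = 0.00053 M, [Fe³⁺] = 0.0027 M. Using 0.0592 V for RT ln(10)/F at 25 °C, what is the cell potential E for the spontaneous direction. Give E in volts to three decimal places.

Au⁺/Au is the cathode (higher E°), Fe³⁺/Fe²⁺ the anode: E°cell = +1.69 − (+0.80) = +0.89 V, n = 1.
Overall: Au⁺(aq) + Fe²⁺(aq) → Au(s) + Fe³⁺(aq)
Q = [Fe³⁺] / ([Au⁺]·[Fe²⁺]); log Q = 0.666.
E = E° − (0.0592/n) log Q = +0.89 − (0.0592/1)(0.666) = +0.851 V.

+0.851 V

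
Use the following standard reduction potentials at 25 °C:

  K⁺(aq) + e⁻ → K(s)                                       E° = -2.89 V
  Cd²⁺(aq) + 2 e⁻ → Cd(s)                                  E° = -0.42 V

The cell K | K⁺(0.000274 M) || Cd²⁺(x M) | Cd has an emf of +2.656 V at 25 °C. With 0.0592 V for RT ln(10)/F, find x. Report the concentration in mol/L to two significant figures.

0.14 M

Cd²⁺/Cd is the cathode, K⁺/K the anode: E°cell = +2.47 V, n = 2.
Overall reaction: Cd²⁺(aq) + 2 K(s) → Cd(s) + 2 K⁺(aq); Q = [K⁺]^2/[Cd²⁺]^1.
From E = E° − (0.0592/n) log Q: log Q = (E° − E)·n/0.0592 = (+2.47 − (+2.656))·2/0.0592 = -6.2838.
So 1·log[Cd²⁺] = 2·log(0.000274) − log Q = -7.1245 − (-6.2838) = -0.8407; [Cd²⁺] = 10^(-0.8407) ≈ 0.14 M.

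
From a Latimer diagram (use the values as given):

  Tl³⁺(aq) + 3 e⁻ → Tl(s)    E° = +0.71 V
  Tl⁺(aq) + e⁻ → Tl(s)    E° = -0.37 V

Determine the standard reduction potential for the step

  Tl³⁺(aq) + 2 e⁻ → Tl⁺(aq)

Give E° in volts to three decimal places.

Sequential free energies add, so n₃E°₃ = n₁E°₁ + n₂E°₂.
With n₃ = 3, and the known step contributing 1×(-0.37) V, the unknown satisfies 2·E° = 3×(+0.71) − 1×(-0.37) = +2.500.
E° = +2.500 / 2 = +1.250 V.

+1.250 V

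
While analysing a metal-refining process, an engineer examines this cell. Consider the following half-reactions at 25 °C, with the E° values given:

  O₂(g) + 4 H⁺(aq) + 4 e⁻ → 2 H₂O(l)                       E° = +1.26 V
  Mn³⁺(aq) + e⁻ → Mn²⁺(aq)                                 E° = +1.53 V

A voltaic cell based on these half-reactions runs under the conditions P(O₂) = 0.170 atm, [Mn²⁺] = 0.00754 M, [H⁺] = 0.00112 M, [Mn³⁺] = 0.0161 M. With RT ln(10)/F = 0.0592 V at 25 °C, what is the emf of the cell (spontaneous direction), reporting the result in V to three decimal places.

+0.476 V

Mn³⁺/Mn²⁺ is the cathode (higher E°), O₂/H₂O the anode: E°cell = +1.53 − (+1.26) = +0.27 V, n = 4.
Overall: 4 Mn³⁺(aq) + 2 H₂O(l) → 4 Mn²⁺(aq) + O₂(g) + 4 H⁺(aq)
Q = [Mn²⁺]^4·P(O₂)·[H⁺]^4 / ([Mn³⁺]^4); log Q = -13.890.
E = E° − (0.0592/n) log Q = +0.27 − (0.0592/4)(-13.890) = +0.476 V.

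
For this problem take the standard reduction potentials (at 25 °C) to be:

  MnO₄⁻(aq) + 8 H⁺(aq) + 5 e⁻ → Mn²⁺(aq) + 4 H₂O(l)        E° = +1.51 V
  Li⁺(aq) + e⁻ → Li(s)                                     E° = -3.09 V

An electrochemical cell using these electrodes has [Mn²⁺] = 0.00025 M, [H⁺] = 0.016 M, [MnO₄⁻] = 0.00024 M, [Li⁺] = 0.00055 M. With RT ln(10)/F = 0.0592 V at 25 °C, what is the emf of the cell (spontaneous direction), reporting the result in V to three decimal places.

MnO₄⁻/Mn²⁺ is the cathode (higher E°), Li⁺/Li the anode: E°cell = +1.51 − (-3.09) = +4.60 V, n = 5.
Overall: MnO₄⁻(aq) + 8 H⁺(aq) + 5 Li(s) → Mn²⁺(aq) + 4 H₂O(l) + 5 Li⁺(aq)
Q = [Mn²⁺]·[Li⁺]^5 / ([MnO₄⁻]·[H⁺]^8); log Q = -1.913.
E = E° − (0.0592/n) log Q = +4.60 − (0.0592/5)(-1.913) = +4.623 V.

+4.623 V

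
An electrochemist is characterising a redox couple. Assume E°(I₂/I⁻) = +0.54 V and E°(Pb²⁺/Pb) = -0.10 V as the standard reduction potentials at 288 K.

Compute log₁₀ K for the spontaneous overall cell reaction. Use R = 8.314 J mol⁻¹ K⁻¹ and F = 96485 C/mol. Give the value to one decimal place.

22.4

Cathode: I₂/I⁻; anode: Pb²⁺/Pb. E°cell = (+0.54) − (-0.10) = +0.64 V, with n = 2.
ΔG° = −nFE° = −RT ln K, so ln K = nFE°/(RT) = (2)(96485)(+0.64) / ((8.314)(288)) = 51.578.
log₁₀ K = 51.578 / ln 10 = 22.4.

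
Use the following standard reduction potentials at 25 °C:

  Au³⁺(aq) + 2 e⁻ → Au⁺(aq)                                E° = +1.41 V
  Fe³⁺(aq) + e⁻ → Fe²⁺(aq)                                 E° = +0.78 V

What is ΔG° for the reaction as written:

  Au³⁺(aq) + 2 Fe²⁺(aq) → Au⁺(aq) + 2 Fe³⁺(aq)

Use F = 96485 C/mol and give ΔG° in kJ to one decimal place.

-121.6 kJ

As written, Au³⁺/Au⁺ is reduced (cathode) and Fe³⁺/Fe²⁺ is oxidised (anode), so E°cell = (+1.41) − (+0.78) = +0.63 V.
Balancing electrons gives n = 2.
ΔG° = −nFE° = −(2)(96485)(+0.63) = -121,571 J = -121.6 kJ.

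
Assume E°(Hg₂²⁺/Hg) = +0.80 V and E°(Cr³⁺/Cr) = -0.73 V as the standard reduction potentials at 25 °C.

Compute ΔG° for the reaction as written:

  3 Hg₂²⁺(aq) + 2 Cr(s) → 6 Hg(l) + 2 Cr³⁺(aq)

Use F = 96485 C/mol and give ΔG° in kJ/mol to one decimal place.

As written, Hg₂²⁺/Hg is reduced (cathode) and Cr³⁺/Cr is oxidised (anode), so E°cell = (+0.80) − (-0.73) = +1.53 V.
Balancing electrons gives n = 6.
ΔG° = −nFE° = −(6)(96485)(+1.53) = -885,732 J = -885.7 kJ/mol.

-885.7 kJ/mol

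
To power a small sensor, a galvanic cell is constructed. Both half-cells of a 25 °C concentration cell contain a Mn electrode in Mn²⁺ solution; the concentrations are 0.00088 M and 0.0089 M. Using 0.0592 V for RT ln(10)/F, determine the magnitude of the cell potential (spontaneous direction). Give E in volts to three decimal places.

For a concentration cell E°cell = 0. The 0.0089 M side is the cathode (reduction is favoured where [Mn²⁺] is higher).
With n = 2, E = −(0.0592/2) log([Mn²⁺]ₐₙ/[Mn²⁺]꜀ₐₜ) = −(0.0592/2) log(0.00088/0.0089) = −(0.0592/2)(-1.005) = +0.030 V.

+0.030 V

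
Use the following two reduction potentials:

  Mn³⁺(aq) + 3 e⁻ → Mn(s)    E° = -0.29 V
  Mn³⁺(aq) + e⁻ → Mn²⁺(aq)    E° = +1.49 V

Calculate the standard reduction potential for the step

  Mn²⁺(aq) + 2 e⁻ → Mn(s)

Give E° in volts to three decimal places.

-1.180 V

Sequential free energies add, so n₃E°₃ = n₁E°₁ + n₂E°₂.
With n₃ = 3, and the known step contributing 1×(+1.49) V, the unknown satisfies 2·E° = 3×(-0.29) − 1×(+1.49) = -2.360.
E° = -2.360 / 2 = -1.180 V.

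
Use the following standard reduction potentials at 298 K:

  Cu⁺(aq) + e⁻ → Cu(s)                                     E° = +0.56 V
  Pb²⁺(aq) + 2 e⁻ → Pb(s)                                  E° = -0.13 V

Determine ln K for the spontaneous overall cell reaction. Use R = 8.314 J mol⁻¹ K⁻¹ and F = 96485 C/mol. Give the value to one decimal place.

Cathode: Cu⁺/Cu; anode: Pb²⁺/Pb. E°cell = (+0.56) − (-0.13) = +0.69 V, with n = 2.
ΔG° = −nFE° = −RT ln K, so ln K = nFE°/(RT) = (2)(96485)(+0.69) / ((8.314)(298)) = 53.742.

53.7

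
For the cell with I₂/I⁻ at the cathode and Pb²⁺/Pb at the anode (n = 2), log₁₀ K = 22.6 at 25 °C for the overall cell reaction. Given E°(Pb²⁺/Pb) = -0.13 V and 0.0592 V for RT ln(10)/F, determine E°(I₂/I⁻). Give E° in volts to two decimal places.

+0.54 V

E°cell = (0.0592/n)·log K = (0.0592/2)(22.6) = +0.669 V.
Since I₂/I⁻ is the cathode and Pb²⁺/Pb the anode, E°cell = E°(I₂/I⁻) − E°(Pb²⁺/Pb).
So E°(I₂/I⁻) = E°cell + E°(Pb²⁺/Pb) = +0.669 + (-0.13) = +0.54 V.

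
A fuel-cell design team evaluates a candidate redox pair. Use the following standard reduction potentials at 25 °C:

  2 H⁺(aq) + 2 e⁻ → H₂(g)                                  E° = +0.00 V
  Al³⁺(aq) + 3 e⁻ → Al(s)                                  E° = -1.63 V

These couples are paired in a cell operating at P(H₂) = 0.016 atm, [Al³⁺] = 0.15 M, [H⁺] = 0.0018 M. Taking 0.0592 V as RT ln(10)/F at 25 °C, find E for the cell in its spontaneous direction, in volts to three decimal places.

+1.537 V

H⁺/H₂ is the cathode (higher E°), Al³⁺/Al the anode: E°cell = +0.00 − (-1.63) = +1.63 V, n = 6.
Overall: 6 H⁺(aq) + 2 Al(s) → 3 H₂(g) + 2 Al³⁺(aq)
Q = P(H₂)^3·[Al³⁺]^2 / ([H⁺]^6); log Q = 9.433.
E = E° − (0.0592/n) log Q = +1.63 − (0.0592/6)(9.433) = +1.537 V.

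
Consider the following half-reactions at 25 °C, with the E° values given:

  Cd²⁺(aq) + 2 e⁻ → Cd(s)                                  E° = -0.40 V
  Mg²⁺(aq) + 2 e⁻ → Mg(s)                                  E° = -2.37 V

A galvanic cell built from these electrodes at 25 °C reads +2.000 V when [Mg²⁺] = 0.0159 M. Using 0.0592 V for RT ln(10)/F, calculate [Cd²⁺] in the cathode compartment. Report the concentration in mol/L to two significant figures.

Cd²⁺/Cd is the cathode, Mg²⁺/Mg the anode: E°cell = +1.97 V, n = 2.
Overall reaction: Cd²⁺(aq) + Mg(s) → Cd(s) + Mg²⁺(aq); Q = [Mg²⁺]^1/[Cd²⁺]^1.
From E = E° − (0.0592/n) log Q: log Q = (E° − E)·n/0.0592 = (+1.97 − (+2.000))·2/0.0592 = -1.0135.
So 1·log[Cd²⁺] = 1·log(0.0159) − log Q = -1.7986 − (-1.0135) = -0.7851; [Cd²⁺] = 10^(-0.7851) ≈ 0.16 M.

0.16 M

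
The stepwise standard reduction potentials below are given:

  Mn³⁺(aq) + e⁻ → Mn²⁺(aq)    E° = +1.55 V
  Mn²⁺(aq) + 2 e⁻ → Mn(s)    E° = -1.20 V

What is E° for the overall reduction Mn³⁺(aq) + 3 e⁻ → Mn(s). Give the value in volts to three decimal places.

Standard free energies of sequential steps add: ΔG°₃ = ΔG°₁ + ΔG°₂, so n₃E°₃ = n₁E°₁ + n₂E°₂.
E°₃ = (1×+1.55 + 2×-1.20) / 3 = (-0.850) / 3 = -0.283 V.
Simply averaging or adding the two E° values would be wrong; the electron-weighted sum is required.

-0.283 V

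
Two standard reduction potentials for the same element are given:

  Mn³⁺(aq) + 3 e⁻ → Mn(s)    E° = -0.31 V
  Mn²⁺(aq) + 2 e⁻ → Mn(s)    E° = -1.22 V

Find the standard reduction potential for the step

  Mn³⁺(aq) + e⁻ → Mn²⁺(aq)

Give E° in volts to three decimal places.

Sequential free energies add, so n₃E°₃ = n₁E°₁ + n₂E°₂.
With n₃ = 3, and the known step contributing 2×(-1.22) V, the unknown satisfies 1·E° = 3×(-0.31) − 2×(-1.22) = +1.510.
E° = +1.510 / 1 = +1.510 V.

+1.510 V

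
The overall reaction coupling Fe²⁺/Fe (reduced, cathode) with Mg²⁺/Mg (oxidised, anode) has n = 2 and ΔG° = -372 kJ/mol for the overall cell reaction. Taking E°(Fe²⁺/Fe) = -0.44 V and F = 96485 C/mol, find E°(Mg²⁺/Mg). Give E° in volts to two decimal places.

E°cell = −ΔG°/(nF) = −(-372×10³)/((2)(96485)) = +1.928 V.
Since Fe²⁺/Fe is the cathode and Mg²⁺/Mg the anode, E°cell = E°(Fe²⁺/Fe) − E°(Mg²⁺/Mg).
So E°(Mg²⁺/Mg) = E°(Fe²⁺/Fe) − E°cell = (-0.44) − (+1.928) = -2.37 V.

-2.37 V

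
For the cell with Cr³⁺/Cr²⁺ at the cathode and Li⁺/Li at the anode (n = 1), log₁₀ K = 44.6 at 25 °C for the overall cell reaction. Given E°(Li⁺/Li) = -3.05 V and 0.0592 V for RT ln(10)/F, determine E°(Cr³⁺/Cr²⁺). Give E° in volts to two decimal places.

-0.41 V

E°cell = (0.0592/n)·log K = (0.0592/1)(44.6) = +2.640 V.
Since Cr³⁺/Cr²⁺ is the cathode and Li⁺/Li the anode, E°cell = E°(Cr³⁺/Cr²⁺) − E°(Li⁺/Li).
So E°(Cr³⁺/Cr²⁺) = E°cell + E°(Li⁺/Li) = +2.640 + (-3.05) = -0.41 V.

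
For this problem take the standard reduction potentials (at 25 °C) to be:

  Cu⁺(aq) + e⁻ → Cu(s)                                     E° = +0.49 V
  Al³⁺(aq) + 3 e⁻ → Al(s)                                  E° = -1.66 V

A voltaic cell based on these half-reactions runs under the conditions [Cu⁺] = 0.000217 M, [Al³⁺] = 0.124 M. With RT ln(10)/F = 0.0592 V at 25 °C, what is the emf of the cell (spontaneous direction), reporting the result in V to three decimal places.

Cu⁺/Cu is the cathode (higher E°), Al³⁺/Al the anode: E°cell = +0.49 − (-1.66) = +2.15 V, n = 3.
Overall: 3 Cu⁺(aq) + Al(s) → 3 Cu(s) + Al³⁺(aq)
Q = [Al³⁺] / ([Cu⁺]^3); log Q = 10.084.
E = E° − (0.0592/n) log Q = +2.15 − (0.0592/3)(10.084) = +1.951 V.

+1.951 V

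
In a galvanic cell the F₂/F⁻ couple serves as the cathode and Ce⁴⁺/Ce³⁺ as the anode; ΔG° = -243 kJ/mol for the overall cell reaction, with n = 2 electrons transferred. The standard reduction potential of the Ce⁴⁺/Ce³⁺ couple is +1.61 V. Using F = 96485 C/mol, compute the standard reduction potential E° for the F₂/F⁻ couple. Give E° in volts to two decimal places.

+2.87 V

E°cell = −ΔG°/(nF) = −(-243×10³)/((2)(96485)) = +1.259 V.
Since F₂/F⁻ is the cathode and Ce⁴⁺/Ce³⁺ the anode, E°cell = E°(F₂/F⁻) − E°(Ce⁴⁺/Ce³⁺).
So E°(F₂/F⁻) = E°cell + E°(Ce⁴⁺/Ce³⁺) = +1.259 + (+1.61) = +2.87 V.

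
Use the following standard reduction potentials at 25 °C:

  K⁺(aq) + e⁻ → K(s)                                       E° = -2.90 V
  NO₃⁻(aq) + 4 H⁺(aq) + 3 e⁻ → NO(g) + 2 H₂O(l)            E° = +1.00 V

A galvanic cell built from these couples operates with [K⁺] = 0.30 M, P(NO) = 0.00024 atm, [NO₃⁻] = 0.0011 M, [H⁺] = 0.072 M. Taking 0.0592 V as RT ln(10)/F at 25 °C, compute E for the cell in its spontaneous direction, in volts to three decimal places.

+3.854 V

NO₃⁻/NO is the cathode (higher E°), K⁺/K the anode: E°cell = +1.00 − (-2.90) = +3.90 V, n = 3.
Overall: NO₃⁻(aq) + 4 H⁺(aq) + 3 K(s) → NO(g) + 2 H₂O(l) + 3 K⁺(aq)
Q = P(NO)·[K⁺]^3 / ([NO₃⁻]·[H⁺]^4); log Q = 2.341.
E = E° − (0.0592/n) log Q = +3.90 − (0.0592/3)(2.341) = +3.854 V.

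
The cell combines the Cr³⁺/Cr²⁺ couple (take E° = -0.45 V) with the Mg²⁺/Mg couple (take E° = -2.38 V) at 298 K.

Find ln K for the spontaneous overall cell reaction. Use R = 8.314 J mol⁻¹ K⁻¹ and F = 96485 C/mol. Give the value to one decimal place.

Cathode: Cr³⁺/Cr²⁺; anode: Mg²⁺/Mg. E°cell = (-0.45) − (-2.38) = +1.93 V, with n = 2.
ΔG° = −nFE° = −RT ln K, so ln K = nFE°/(RT) = (2)(96485)(+1.93) / ((8.314)(298)) = 150.321.

150.3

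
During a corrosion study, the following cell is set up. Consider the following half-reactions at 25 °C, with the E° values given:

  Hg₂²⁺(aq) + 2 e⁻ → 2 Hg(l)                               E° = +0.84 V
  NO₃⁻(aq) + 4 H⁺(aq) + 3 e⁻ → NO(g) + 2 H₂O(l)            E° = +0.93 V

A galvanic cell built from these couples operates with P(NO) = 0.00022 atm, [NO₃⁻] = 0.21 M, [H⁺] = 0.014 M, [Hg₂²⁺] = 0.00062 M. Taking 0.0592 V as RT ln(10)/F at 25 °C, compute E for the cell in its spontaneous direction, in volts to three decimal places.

NO₃⁻/NO is the cathode (higher E°), Hg₂²⁺/Hg the anode: E°cell = +0.93 − (+0.84) = +0.09 V, n = 6.
Overall: 2 NO₃⁻(aq) + 8 H⁺(aq) + 6 Hg(l) → 2 NO(g) + 4 H₂O(l) + 3 Hg₂²⁺(aq)
Q = P(NO)^2·[Hg₂²⁺]^3 / ([NO₃⁻]^2·[H⁺]^8); log Q = -0.751.
E = E° − (0.0592/n) log Q = +0.09 − (0.0592/6)(-0.751) = +0.097 V.

+0.097 V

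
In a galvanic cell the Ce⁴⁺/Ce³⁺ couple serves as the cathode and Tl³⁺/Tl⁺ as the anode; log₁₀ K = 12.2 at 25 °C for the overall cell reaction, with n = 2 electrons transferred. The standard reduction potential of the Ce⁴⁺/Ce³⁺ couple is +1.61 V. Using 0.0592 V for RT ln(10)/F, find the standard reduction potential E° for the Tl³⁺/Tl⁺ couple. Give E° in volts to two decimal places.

E°cell = (0.0592/n)·log K = (0.0592/2)(12.2) = +0.361 V.
Since Ce⁴⁺/Ce³⁺ is the cathode and Tl³⁺/Tl⁺ the anode, E°cell = E°(Ce⁴⁺/Ce³⁺) − E°(Tl³⁺/Tl⁺).
So E°(Tl³⁺/Tl⁺) = E°(Ce⁴⁺/Ce³⁺) − E°cell = (+1.61) − (+0.361) = +1.25 V.

+1.25 V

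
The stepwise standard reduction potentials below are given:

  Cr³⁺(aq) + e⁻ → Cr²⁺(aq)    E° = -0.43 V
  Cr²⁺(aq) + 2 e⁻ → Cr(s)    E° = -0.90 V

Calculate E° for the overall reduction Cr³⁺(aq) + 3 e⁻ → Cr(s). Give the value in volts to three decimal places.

Adding the free-energy changes (−nFE°) of the two steps gives −n₃FE°₃ = −n₁FE°₁ − n₂FE°₂.
E°₃ = (1×-0.43 + 2×-0.90) / 3 = (-2.230) / 3 = -0.743 V.

-0.743 V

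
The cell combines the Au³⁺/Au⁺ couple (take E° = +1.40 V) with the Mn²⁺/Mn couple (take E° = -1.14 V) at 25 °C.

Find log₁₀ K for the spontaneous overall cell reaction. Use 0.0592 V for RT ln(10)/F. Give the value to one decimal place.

85.8

Cathode: Au³⁺/Au⁺; anode: Mn²⁺/Mn. E°cell = +2.54 V, n = 2.
log K = nE°cell / 0.0592 = (2)(+2.54) / 0.0592 = 85.8.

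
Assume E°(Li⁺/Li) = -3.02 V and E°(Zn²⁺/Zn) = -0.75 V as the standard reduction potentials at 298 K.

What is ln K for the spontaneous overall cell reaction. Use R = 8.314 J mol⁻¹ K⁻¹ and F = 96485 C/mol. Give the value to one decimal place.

176.8

Cathode: Zn²⁺/Zn; anode: Li⁺/Li. E°cell = (-0.75) − (-3.02) = +2.27 V, with n = 2.
ΔG° = −nFE° = −RT ln K, so ln K = nFE°/(RT) = (2)(96485)(+2.27) / ((8.314)(298)) = 176.803.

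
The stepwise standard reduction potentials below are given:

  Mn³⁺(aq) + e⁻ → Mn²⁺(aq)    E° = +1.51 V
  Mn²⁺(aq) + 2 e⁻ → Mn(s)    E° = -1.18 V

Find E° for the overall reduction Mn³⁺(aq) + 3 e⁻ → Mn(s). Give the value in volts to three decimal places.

-0.283 V

Since ΔG° = −nFE° is additive over sequential reductions, n₃E°₃ = n₁E°₁ + n₂E°₂.
E°₃ = (1×+1.51 + 2×-1.18) / 3 = (-0.850) / 3 = -0.283 V.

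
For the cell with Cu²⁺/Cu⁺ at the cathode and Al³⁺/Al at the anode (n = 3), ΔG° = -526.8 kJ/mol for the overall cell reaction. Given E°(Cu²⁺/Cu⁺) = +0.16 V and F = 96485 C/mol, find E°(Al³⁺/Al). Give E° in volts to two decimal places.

E°cell = −ΔG°/(nF) = −(-526.8×10³)/((3)(96485)) = +1.820 V.
Since Cu²⁺/Cu⁺ is the cathode and Al³⁺/Al the anode, E°cell = E°(Cu²⁺/Cu⁺) − E°(Al³⁺/Al).
So E°(Al³⁺/Al) = E°(Cu²⁺/Cu⁺) − E°cell = (+0.16) − (+1.820) = -1.66 V.

-1.66 V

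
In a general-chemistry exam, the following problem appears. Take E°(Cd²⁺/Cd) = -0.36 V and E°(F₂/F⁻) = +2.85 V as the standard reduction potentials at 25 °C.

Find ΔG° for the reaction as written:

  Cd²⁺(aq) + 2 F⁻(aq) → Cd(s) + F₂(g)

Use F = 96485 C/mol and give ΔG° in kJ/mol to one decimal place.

+619.4 kJ/mol

As written, Cd²⁺/Cd is reduced (cathode) and F₂/F⁻ is oxidised (anode), so E°cell = (-0.36) − (+2.85) = -3.21 V.
Balancing electrons gives n = 2.
ΔG° = −nFE° = −(2)(96485)(-3.21) = 619,434 J = +619.4 kJ/mol.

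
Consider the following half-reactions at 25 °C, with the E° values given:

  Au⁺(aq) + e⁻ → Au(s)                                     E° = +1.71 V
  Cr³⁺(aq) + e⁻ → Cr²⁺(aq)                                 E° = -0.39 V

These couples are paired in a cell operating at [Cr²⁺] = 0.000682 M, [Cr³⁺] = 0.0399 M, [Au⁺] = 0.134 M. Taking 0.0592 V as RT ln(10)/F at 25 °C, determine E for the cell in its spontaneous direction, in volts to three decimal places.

+1.944 V

Au⁺/Au is the cathode (higher E°), Cr³⁺/Cr²⁺ the anode: E°cell = +1.71 − (-0.39) = +2.10 V, n = 1.
Overall: Au⁺(aq) + Cr²⁺(aq) → Au(s) + Cr³⁺(aq)
Q = [Cr³⁺] / ([Au⁺]·[Cr²⁺]); log Q = 2.640.
E = E° − (0.0592/n) log Q = +2.10 − (0.0592/1)(2.640) = +1.944 V.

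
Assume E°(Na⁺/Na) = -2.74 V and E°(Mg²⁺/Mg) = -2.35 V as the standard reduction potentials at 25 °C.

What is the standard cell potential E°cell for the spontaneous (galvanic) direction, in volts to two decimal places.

+0.39 V

The Mg²⁺/Mg couple has the higher reduction potential, so it is the cathode; Na⁺/Na is oxidised at the anode.
E°cell = E°(cathode) − E°(anode) = (-2.35) − (-2.74) = +0.39 V.
Since E°cell > 0, the reaction is spontaneous under standard conditions.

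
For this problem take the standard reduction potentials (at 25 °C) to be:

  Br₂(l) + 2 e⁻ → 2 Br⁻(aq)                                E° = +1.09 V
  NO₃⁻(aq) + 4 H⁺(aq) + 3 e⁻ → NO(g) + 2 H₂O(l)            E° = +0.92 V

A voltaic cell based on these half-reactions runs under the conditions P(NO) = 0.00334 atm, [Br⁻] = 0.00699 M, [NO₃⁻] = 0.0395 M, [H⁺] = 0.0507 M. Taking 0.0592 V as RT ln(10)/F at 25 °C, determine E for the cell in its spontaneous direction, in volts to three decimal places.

Br₂/Br⁻ is the cathode (higher E°), NO₃⁻/NO the anode: E°cell = +1.09 − (+0.92) = +0.17 V, n = 6.
Overall: 3 Br₂(l) + 2 NO(g) + 4 H₂O(l) → 6 Br⁻(aq) + 2 NO₃⁻(aq) + 8 H⁺(aq)
Q = [Br⁻]^6·[NO₃⁻]^2·[H⁺]^8 / (P(NO)^2); log Q = -21.147.
E = E° − (0.0592/n) log Q = +0.17 − (0.0592/6)(-21.147) = +0.379 V.

+0.379 V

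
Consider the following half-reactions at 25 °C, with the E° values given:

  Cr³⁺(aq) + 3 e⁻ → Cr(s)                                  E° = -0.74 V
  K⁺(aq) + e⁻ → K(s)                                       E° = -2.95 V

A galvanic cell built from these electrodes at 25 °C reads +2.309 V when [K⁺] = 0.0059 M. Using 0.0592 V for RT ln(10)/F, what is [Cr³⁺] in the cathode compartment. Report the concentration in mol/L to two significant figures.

0.021 M

Cr³⁺/Cr is the cathode, K⁺/K the anode: E°cell = +2.21 V, n = 3.
Overall reaction: Cr³⁺(aq) + 3 K(s) → Cr(s) + 3 K⁺(aq); Q = [K⁺]^3/[Cr³⁺]^1.
From E = E° − (0.0592/n) log Q: log Q = (E° − E)·n/0.0592 = (+2.21 − (+2.309))·3/0.0592 = -5.0169.
So 1·log[Cr³⁺] = 3·log(0.0059) − log Q = -6.6874 − (-5.0169) = -1.6705; [Cr³⁺] = 10^(-1.6705) ≈ 0.021 M.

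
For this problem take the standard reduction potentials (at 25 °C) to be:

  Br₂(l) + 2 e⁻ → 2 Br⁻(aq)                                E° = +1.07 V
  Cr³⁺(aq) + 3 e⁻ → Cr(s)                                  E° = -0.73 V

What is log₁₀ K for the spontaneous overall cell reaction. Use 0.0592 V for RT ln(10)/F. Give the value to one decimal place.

Cathode: Br₂/Br⁻; anode: Cr³⁺/Cr. E°cell = +1.80 V, n = 6.
log K = nE°cell / 0.0592 = (6)(+1.80) / 0.0592 = 182.4.

182.4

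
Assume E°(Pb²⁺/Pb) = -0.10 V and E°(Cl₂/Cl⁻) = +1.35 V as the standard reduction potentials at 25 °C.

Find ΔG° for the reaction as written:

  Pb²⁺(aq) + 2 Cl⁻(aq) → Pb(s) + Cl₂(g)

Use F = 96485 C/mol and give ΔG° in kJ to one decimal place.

+279.8 kJ

As written, Pb²⁺/Pb is reduced (cathode) and Cl₂/Cl⁻ is oxidised (anode), so E°cell = (-0.10) − (+1.35) = -1.45 V.
Balancing electrons gives n = 2.
ΔG° = −nFE° = −(2)(96485)(-1.45) = 279,806 J = +279.8 kJ.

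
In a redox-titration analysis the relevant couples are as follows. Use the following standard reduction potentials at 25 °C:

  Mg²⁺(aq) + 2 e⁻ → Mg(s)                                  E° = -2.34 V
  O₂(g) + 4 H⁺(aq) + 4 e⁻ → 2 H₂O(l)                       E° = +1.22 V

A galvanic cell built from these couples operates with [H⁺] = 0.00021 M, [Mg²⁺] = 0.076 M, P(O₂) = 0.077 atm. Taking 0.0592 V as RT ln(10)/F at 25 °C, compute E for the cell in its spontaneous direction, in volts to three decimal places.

+3.359 V

O₂/H₂O is the cathode (higher E°), Mg²⁺/Mg the anode: E°cell = +1.22 − (-2.34) = +3.56 V, n = 4.
Overall: O₂(g) + 4 H⁺(aq) + 2 Mg(s) → 2 H₂O(l) + 2 Mg²⁺(aq)
Q = [Mg²⁺]^2 / (P(O₂)·[H⁺]^4); log Q = 13.586.
E = E° − (0.0592/n) log Q = +3.56 − (0.0592/4)(13.586) = +3.359 V.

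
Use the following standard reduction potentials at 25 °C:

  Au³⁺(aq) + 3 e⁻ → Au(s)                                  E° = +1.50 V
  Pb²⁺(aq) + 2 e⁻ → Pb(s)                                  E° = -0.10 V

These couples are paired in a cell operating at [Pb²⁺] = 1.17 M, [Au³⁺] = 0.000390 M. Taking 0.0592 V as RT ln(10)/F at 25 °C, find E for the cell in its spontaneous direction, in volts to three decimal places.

+1.531 V

Au³⁺/Au is the cathode (higher E°), Pb²⁺/Pb the anode: E°cell = +1.50 − (-0.10) = +1.60 V, n = 6.
Overall: 2 Au³⁺(aq) + 3 Pb(s) → 2 Au(s) + 3 Pb²⁺(aq)
Q = [Pb²⁺]^3 / ([Au³⁺]^2); log Q = 7.022.
E = E° − (0.0592/n) log Q = +1.60 − (0.0592/6)(7.022) = +1.531 V.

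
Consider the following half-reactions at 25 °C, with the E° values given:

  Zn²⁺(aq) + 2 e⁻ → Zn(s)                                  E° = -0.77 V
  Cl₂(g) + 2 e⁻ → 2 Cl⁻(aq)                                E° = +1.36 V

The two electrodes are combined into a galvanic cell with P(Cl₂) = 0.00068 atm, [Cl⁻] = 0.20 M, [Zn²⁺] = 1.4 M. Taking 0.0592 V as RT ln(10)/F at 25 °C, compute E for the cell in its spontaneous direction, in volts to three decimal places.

+2.073 V

Cl₂/Cl⁻ is the cathode (higher E°), Zn²⁺/Zn the anode: E°cell = +1.36 − (-0.77) = +2.13 V, n = 2.
Overall: Cl₂(g) + Zn(s) → 2 Cl⁻(aq) + Zn²⁺(aq)
Q = [Cl⁻]^2·[Zn²⁺] / (P(Cl₂)); log Q = 1.916.
E = E° − (0.0592/n) log Q = +2.13 − (0.0592/2)(1.916) = +2.073 V.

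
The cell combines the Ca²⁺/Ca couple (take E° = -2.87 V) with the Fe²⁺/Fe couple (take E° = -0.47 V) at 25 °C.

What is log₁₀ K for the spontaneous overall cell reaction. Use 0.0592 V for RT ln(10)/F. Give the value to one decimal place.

Cathode: Fe²⁺/Fe; anode: Ca²⁺/Ca. E°cell = +2.40 V, n = 2.
log K = nE°cell / 0.0592 = (2)(+2.40) / 0.0592 = 81.1.

81.1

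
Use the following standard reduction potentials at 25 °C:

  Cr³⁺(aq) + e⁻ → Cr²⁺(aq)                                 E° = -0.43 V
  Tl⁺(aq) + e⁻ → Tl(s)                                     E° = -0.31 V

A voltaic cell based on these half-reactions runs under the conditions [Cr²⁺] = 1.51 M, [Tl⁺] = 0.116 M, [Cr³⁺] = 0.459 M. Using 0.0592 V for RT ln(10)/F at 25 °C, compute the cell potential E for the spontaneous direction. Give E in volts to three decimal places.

+0.095 V

Tl⁺/Tl is the cathode (higher E°), Cr³⁺/Cr²⁺ the anode: E°cell = -0.31 − (-0.43) = +0.12 V, n = 1.
Overall: Tl⁺(aq) + Cr²⁺(aq) → Tl(s) + Cr³⁺(aq)
Q = [Cr³⁺] / ([Tl⁺]·[Cr²⁺]); log Q = 0.418.
E = E° − (0.0592/n) log Q = +0.12 − (0.0592/1)(0.418) = +0.095 V.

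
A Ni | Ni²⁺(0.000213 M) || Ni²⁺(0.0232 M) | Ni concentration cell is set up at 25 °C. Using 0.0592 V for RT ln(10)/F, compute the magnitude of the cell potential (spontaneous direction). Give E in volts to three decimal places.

For a concentration cell E°cell = 0. The 0.0232 M side is the cathode (reduction is favoured where [Ni²⁺] is higher).
With n = 2, E = −(0.0592/2) log([Ni²⁺]ₐₙ/[Ni²⁺]꜀ₐₜ) = −(0.0592/2) log(0.000213/0.0232) = −(0.0592/2)(-2.037) = +0.060 V.

+0.060 V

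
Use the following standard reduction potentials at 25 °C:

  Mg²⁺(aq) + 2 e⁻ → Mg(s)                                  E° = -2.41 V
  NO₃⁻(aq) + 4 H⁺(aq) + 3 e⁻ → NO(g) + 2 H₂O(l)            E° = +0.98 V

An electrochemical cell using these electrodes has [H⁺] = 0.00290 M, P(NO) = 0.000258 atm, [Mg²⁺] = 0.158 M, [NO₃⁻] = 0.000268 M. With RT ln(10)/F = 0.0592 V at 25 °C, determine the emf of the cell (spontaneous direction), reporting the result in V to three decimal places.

NO₃⁻/NO is the cathode (higher E°), Mg²⁺/Mg the anode: E°cell = +0.98 − (-2.41) = +3.39 V, n = 6.
Overall: 2 NO₃⁻(aq) + 8 H⁺(aq) + 3 Mg(s) → 2 NO(g) + 4 H₂O(l) + 3 Mg²⁺(aq)
Q = P(NO)^2·[Mg²⁺]^3 / ([NO₃⁻]^2·[H⁺]^8); log Q = 17.864.
E = E° − (0.0592/n) log Q = +3.39 − (0.0592/6)(17.864) = +3.214 V.

+3.214 V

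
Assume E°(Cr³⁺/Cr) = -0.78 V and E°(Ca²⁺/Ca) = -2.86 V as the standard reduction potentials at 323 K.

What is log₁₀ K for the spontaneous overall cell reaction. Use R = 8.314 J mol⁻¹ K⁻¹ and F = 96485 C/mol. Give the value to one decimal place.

Cathode: Cr³⁺/Cr; anode: Ca²⁺/Ca. E°cell = (-0.78) − (-2.86) = +2.08 V, with n = 6.
ΔG° = −nFE° = −RT ln K, so ln K = nFE°/(RT) = (6)(96485)(+2.08) / ((8.314)(323)) = 448.396.
log₁₀ K = 448.396 / ln 10 = 194.7.

194.7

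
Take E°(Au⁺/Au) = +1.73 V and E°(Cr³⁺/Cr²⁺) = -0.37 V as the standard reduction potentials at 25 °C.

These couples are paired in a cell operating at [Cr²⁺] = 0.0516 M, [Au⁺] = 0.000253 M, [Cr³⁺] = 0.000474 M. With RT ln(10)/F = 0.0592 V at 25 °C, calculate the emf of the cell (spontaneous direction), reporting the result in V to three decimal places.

+2.008 V

Au⁺/Au is the cathode (higher E°), Cr³⁺/Cr²⁺ the anode: E°cell = +1.73 − (-0.37) = +2.10 V, n = 1.
Overall: Au⁺(aq) + Cr²⁺(aq) → Au(s) + Cr³⁺(aq)
Q = [Cr³⁺] / ([Au⁺]·[Cr²⁺]); log Q = 1.560.
E = E° − (0.0592/n) log Q = +2.10 − (0.0592/1)(1.560) = +2.008 V.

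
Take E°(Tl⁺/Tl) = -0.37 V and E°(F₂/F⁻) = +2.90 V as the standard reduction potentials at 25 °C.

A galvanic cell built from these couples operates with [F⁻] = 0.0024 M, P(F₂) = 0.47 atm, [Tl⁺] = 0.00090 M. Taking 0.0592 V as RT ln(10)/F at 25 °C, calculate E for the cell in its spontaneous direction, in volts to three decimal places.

+3.596 V

F₂/F⁻ is the cathode (higher E°), Tl⁺/Tl the anode: E°cell = +2.90 − (-0.37) = +3.27 V, n = 2.
Overall: F₂(g) + 2 Tl(s) → 2 F⁻(aq) + 2 Tl⁺(aq)
Q = [F⁻]^2·[Tl⁺]^2 / (P(F₂)); log Q = -11.003.
E = E° − (0.0592/n) log Q = +3.27 − (0.0592/2)(-11.003) = +3.596 V.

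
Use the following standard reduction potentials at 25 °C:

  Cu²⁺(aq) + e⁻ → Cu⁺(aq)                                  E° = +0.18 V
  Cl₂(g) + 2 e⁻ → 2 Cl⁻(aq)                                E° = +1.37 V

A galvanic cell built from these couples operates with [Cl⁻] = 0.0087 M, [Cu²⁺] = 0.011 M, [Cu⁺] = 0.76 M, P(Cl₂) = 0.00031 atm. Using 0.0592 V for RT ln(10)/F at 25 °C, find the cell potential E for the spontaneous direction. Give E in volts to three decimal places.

Cl₂/Cl⁻ is the cathode (higher E°), Cu²⁺/Cu⁺ the anode: E°cell = +1.37 − (+0.18) = +1.19 V, n = 2.
Overall: Cl₂(g) + 2 Cu⁺(aq) → 2 Cl⁻(aq) + 2 Cu²⁺(aq)
Q = [Cl⁻]^2·[Cu²⁺]^2 / (P(Cl₂)·[Cu⁺]^2); log Q = -4.291.
E = E° − (0.0592/n) log Q = +1.19 − (0.0592/2)(-4.291) = +1.317 V.

+1.317 V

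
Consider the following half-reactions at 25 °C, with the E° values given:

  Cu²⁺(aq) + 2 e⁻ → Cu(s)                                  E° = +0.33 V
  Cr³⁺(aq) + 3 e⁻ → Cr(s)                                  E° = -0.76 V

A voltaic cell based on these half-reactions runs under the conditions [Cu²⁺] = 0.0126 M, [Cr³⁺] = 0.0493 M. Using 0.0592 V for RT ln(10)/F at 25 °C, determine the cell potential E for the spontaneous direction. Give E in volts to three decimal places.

+1.060 V

Cu²⁺/Cu is the cathode (higher E°), Cr³⁺/Cr the anode: E°cell = +0.33 − (-0.76) = +1.09 V, n = 6.
Overall: 3 Cu²⁺(aq) + 2 Cr(s) → 3 Cu(s) + 2 Cr³⁺(aq)
Q = [Cr³⁺]^2 / ([Cu²⁺]^3); log Q = 3.085.
E = E° − (0.0592/n) log Q = +1.09 − (0.0592/6)(3.085) = +1.060 V.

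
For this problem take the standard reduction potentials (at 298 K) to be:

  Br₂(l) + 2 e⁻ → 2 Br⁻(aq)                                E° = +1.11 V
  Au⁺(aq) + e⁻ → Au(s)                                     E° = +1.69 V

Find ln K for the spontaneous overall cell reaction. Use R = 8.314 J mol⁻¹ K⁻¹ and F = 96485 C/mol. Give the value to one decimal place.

Cathode: Au⁺/Au; anode: Br₂/Br⁻. E°cell = (+1.69) − (+1.11) = +0.58 V, with n = 2.
ΔG° = −nFE° = −RT ln K, so ln K = nFE°/(RT) = (2)(96485)(+0.58) / ((8.314)(298)) = 45.174.

45.2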